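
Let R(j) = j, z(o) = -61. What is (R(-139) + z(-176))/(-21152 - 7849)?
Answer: 200/29001 ≈ 0.0068963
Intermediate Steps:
(R(-139) + z(-176))/(-21152 - 7849) = (-139 - 61)/(-21152 - 7849) = -200/(-29001) = -200*(-1/29001) = 200/29001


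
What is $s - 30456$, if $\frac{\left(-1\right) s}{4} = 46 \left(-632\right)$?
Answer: $85832$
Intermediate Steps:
$s = 116288$ ($s = - 4 \cdot 46 \left(-632\right) = \left(-4\right) \left(-29072\right) = 116288$)
$s - 30456 = 116288 - 30456 = 85832$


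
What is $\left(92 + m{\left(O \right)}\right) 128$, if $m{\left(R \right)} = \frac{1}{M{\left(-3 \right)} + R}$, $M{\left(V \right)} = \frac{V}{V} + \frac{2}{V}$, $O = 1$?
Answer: $11872$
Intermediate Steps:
$M{\left(V \right)} = 1 + \frac{2}{V}$
$m{\left(R \right)} = \frac{1}{\frac{1}{3} + R}$ ($m{\left(R \right)} = \frac{1}{\frac{2 - 3}{-3} + R} = \frac{1}{\left(- \frac{1}{3}\right) \left(-1\right) + R} = \frac{1}{\frac{1}{3} + R}$)
$\left(92 + m{\left(O \right)}\right) 128 = \left(92 + \frac{3}{1 + 3 \cdot 1}\right) 128 = \left(92 + \frac{3}{1 + 3}\right) 128 = \left(92 + \frac{3}{4}\right) 128 = \frac{371}{4} \cdot 128 = 11872$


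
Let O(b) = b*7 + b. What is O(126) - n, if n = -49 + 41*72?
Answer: -1895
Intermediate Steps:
n = 2903 (n = -49 + 2952 = 2903)
O(b) = 8*b (O(b) = 7*b + b = 8*b)
O(126) - n = 8*126 - 1*2903 = 1008 - 2903 = -1895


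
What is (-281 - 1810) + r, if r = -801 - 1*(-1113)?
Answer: -1779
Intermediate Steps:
r = 312 (r = -801 + 1113 = 312)
(-281 - 1810) + r = (-281 - 1810) + 312 = -2091 + 312 = -1779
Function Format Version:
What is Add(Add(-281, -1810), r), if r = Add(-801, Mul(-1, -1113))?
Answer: -1779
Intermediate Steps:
r = 312 (r = Add(-801, 1113) = 312)
Add(Add(-281, -1810), r) = Add(Add(-281, -1810), 312) = Add(-2091, 312) = -1779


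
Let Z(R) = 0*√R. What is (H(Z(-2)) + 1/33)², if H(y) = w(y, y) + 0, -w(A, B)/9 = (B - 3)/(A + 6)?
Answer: 89401/4356 ≈ 20.524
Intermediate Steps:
Z(R) = 0
w(A, B) = -9*(-3 + B)/(6 + A) (w(A, B) = -9*(B - 3)/(A + 6) = -9*(-3 + B)/(6 + A))
H(y) = 9*(3 - y)/(6 + y) (H(y) = 9*(3 - y)/(6 + y) + 0 = 9*(3 - y)/(6 + y))
(H(Z(-2)) + 1/33)² = (9*(3 - 1*0)/(6 + 0) + 1/33)² = (9*(3 + 0)/6 + 1/33)² = (9*(⅙)*3 + 1/33)² = (9/2 + 1/33)² = (299/66)² = 89401/4356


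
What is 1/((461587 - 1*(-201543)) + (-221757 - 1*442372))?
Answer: -1/999 ≈ -0.0010010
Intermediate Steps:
1/((461587 - 1*(-201543)) + (-221757 - 1*442372)) = 1/((461587 + 201543) + (-221757 - 442372)) = 1/(663130 - 664129) = 1/(-999) = -1/999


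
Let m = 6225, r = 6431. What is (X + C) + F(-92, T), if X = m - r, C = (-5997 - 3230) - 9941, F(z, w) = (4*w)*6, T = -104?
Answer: -21870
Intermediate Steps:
F(z, w) = 24*w
C = -19168 (C = -9227 - 9941 = -19168)
X = -206 (X = 6225 - 1*6431 = 6225 - 6431 = -206)
(X + C) + F(-92, T) = (-206 - 19168) + 24*(-104) = -19374 - 2496 = -21870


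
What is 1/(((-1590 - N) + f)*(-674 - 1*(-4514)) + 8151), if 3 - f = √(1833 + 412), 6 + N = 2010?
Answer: -4593763/63296940876507 + 1280*√2245/63296940876507 ≈ -7.1617e-8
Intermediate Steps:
N = 2004 (N = -6 + 2010 = 2004)
f = 3 - √2245 (f = 3 - √(1833 + 412) = 3 - √2245 ≈ -44.381)
1/(((-1590 - N) + f)*(-674 - 1*(-4514)) + 8151) = 1/(((-1590 - 1*2004) + (3 - √2245))*(-674 - 1*(-4514)) + 8151) = 1/(((-1590 - 2004) + (3 - √2245))*(-674 + 4514) + 8151) = 1/((-3594 + (3 - √2245))*3840 + 8151) = 1/((-3591 - √2245)*3840 + 8151) = 1/((-13789440 - 3840*√2245) + 8151) = 1/(-13781289 - 3840*√2245)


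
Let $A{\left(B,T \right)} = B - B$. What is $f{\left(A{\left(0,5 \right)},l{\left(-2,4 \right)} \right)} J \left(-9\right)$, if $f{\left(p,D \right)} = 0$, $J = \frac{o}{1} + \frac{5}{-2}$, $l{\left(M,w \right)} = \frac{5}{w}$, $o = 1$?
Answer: $0$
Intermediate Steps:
$A{\left(B,T \right)} = 0$
$J = - \frac{3}{2}$ ($J = 1 \cdot 1^{-1} + \frac{5}{-2} = 1 \cdot 1 + 5 \left(- \frac{1}{2}\right) = 1 - \frac{5}{2} = - \frac{3}{2} \approx -1.5$)
$f{\left(A{\left(0,5 \right)},l{\left(-2,4 \right)} \right)} J \left(-9\right) = 0 \left(- \frac{3}{2}\right) \left(-9\right) = 0 \left(-9\right) = 0$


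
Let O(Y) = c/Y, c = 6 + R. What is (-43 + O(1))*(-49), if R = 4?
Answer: 1617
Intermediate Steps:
c = 10 (c = 6 + 4 = 10)
O(Y) = 10/Y
(-43 + O(1))*(-49) = (-43 + 10/1)*(-49) = (-43 + 10*1)*(-49) = (-43 + 10)*(-49) = -33*(-49) = 1617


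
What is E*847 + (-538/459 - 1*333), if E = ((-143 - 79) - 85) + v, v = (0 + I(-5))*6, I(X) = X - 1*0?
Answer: -131169886/459 ≈ -2.8577e+5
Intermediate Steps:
I(X) = X (I(X) = X + 0 = X)
v = -30 (v = (0 - 5)*6 = -5*6 = -30)
E = -337 (E = ((-143 - 79) - 85) - 30 = (-222 - 85) - 30 = -307 - 30 = -337)
E*847 + (-538/459 - 1*333) = -337*847 + (-538/459 - 1*333) = -285439 + (-538*1/459 - 333) = -285439 + (-538/459 - 333) = -285439 - 153385/459 = -131169886/459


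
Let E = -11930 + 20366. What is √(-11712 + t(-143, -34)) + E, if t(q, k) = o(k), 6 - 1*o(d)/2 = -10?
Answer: 8436 + 4*I*√730 ≈ 8436.0 + 108.07*I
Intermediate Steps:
o(d) = 32 (o(d) = 12 - 2*(-10) = 12 + 20 = 32)
t(q, k) = 32
E = 8436
√(-11712 + t(-143, -34)) + E = √(-11712 + 32) + 8436 = √(-11680) + 8436 = 4*I*√730 + 8436 = 8436 + 4*I*√730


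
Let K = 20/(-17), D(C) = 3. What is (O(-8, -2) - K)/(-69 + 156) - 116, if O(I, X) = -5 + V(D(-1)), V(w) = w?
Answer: -171578/1479 ≈ -116.01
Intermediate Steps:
K = -20/17 (K = 20*(-1/17) = -20/17 ≈ -1.1765)
O(I, X) = -2 (O(I, X) = -5 + 3 = -2)
(O(-8, -2) - K)/(-69 + 156) - 116 = (-2 - 1*(-20/17))/(-69 + 156) - 116 = (-2 + 20/17)/87 - 116 = -14/17*1/87 - 116 = -14/1479 - 116 = -171578/1479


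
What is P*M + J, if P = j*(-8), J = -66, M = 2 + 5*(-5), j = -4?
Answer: -802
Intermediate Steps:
M = -23 (M = 2 - 25 = -23)
P = 32 (P = -4*(-8) = 32)
P*M + J = 32*(-23) - 66 = -736 - 66 = -802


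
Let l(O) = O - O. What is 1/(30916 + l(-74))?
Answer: 1/30916 ≈ 3.2346e-5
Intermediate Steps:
l(O) = 0
1/(30916 + l(-74)) = 1/(30916 + 0) = 1/30916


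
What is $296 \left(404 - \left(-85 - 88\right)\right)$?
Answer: $170792$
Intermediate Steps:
$296 \left(404 - \left(-85 - 88\right)\right) = 296 \left(404 + \left(85 - -88\right)\right) = 296 \left(404 + \left(85 + 88\right)\right) = 296 \left(404 + 173\right) = 296 \cdot 577 = 170792$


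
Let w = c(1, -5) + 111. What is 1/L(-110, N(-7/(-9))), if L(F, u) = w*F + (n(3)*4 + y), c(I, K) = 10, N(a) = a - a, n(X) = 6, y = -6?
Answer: -1/13292 ≈ -7.5233e-5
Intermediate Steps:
N(a) = 0
w = 121 (w = 10 + 111 = 121)
L(F, u) = 18 + 121*F (L(F, u) = 121*F + (6*4 - 6) = 121*F + (24 - 6) = 121*F + 18 = 18 + 121*F)
1/L(-110, N(-7/(-9))) = 1/(18 + 121*(-110)) = 1/(18 - 13310) = 1/(-13292) = -1/13292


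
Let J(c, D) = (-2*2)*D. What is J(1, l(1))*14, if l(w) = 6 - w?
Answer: -280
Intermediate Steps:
J(c, D) = -4*D
J(1, l(1))*14 = -4*(6 - 1*1)*14 = -4*(6 - 1)*14 = -4*5*14 = -20*14 = -280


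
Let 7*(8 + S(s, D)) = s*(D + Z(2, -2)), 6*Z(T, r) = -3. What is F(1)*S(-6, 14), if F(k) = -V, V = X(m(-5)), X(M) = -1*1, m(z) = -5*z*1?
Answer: -137/7 ≈ -19.571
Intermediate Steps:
Z(T, r) = -½ (Z(T, r) = (⅙)*(-3) = -½)
m(z) = -5*z
X(M) = -1
V = -1
S(s, D) = -8 + s*(-½ + D)/7 (S(s, D) = -8 + (s*(D - ½))/7 = -8 + (s*(-½ + D))/7 = -8 + s*(-½ + D)/7)
F(k) = 1 (F(k) = -1*(-1) = 1)
F(1)*S(-6, 14) = 1*(-8 - 1/14*(-6) + (⅐)*14*(-6)) = 1*(-8 + 3/7 - 12) = 1*(-137/7) = -137/7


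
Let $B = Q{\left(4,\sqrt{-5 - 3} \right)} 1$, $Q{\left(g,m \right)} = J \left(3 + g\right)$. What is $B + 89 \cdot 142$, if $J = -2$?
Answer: $12624$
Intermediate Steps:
$Q{\left(g,m \right)} = -6 - 2 g$ ($Q{\left(g,m \right)} = - 2 \left(3 + g\right) = -6 - 2 g$)
$B = -14$ ($B = \left(-6 - 8\right) 1 = \left(-14\right) 1 = -14$)
$B + 89 \cdot 142 = -14 + 89 \cdot 142 = -14 + 12638 = 12624$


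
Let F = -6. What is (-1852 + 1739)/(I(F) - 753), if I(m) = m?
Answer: 113/759 ≈ 0.14888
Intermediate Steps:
(-1852 + 1739)/(I(F) - 753) = (-1852 + 1739)/(-6 - 753) = -113/(-759) = -113*(-1/759) = 113/759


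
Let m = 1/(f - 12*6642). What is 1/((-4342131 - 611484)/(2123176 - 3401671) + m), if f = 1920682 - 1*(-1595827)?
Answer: 292929200565/1134974005238 ≈ 0.25809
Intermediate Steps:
f = 3516509 (f = 1920682 + 1595827 = 3516509)
m = 1/3436805 (m = 1/(3516509 - 12*6642) = 1/(3516509 - 79704) = 1/3436805 ≈ 2.9097e-7)
1/((-4342131 - 611484)/(2123176 - 3401671) + m) = 1/((-4342131 - 611484)/(2123176 - 3401671) + 1/3436805) = 1/(-4953615/(-1278495) + 1/3436805) = 1/(-4953615*(-1/1278495) + 1/3436805) = 1/(330241/85233 + 1/3436805) = 1/(1134974005238/292929200565) = 292929200565/1134974005238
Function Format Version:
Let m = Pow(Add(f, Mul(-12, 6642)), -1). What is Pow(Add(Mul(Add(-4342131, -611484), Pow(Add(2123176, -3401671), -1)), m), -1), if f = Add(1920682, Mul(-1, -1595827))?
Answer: Rational(292929200565, 1134974005238) ≈ 0.25809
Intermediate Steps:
f = 3516509 (f = Add(1920682, 1595827) = 3516509)
m = Rational(1, 3436805) (m = Pow(Add(3516509, Mul(-12, 6642)), -1) = Pow(Add(3516509, -79704), -1) = Pow(3436805, -1) = Rational(1, 3436805) ≈ 2.9097e-7)
Pow(Add(Mul(Add(-4342131, -611484), Pow(Add(2123176, -3401671), -1)), m), -1) = Pow(Add(Mul(Add(-4342131, -611484), Pow(Add(2123176, -3401671), -1)), Rational(1, 3436805)), -1) = Pow(Add(Mul(-4953615, Pow(-1278495, -1)), Rational(1, 3436805)), -1) = Pow(Add(Mul(-4953615, Rational(-1, 1278495)), Rational(1, 3436805)), -1) = Pow(Add(Rational(330241, 85233), Rational(1, 3436805)), -1) = Pow(Rational(1134974005238, 292929200565), -1) = Rational(292929200565, 1134974005238)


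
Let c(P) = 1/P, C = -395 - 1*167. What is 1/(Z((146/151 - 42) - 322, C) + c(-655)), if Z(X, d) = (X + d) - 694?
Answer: -98905/160130621 ≈ -0.00061765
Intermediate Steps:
C = -562 (C = -395 - 167 = -562)
Z(X, d) = -694 + X + d
1/(Z((146/151 - 42) - 322, C) + c(-655)) = 1/((-694 + ((146/151 - 42) - 322) - 562) + 1/(-655)) = 1/((-694 + ((146*(1/151) - 42) - 322) - 562) - 1/655) = 1/((-694 + ((146/151 - 42) - 322) - 562) - 1/655) = 1/((-694 + (-6196/151 - 322) - 562) - 1/655) = 1/((-694 - 54818/151 - 562) - 1/655) = 1/(-244474/151 - 1/655) = 1/(-160130621/98905) = -98905/160130621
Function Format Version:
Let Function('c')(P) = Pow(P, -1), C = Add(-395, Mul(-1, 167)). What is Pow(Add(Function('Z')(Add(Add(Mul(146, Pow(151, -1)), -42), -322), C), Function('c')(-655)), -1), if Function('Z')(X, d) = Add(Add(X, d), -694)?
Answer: Rational(-98905, 160130621) ≈ -0.00061765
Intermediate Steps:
C = -562 (C = Add(-395, -167) = -562)
Function('Z')(X, d) = Add(-694, X, d)
Pow(Add(Function('Z')(Add(Add(Mul(146, Pow(151, -1)), -42), -322), C), Function('c')(-655)), -1) = Pow(Add(Add(-694, Add(Add(Mul(146, Pow(151, -1)), -42), -322), -562), Pow(-655, -1)), -1) = Pow(Add(Add(-694, Add(Add(Mul(146, Rational(1, 151)), -42), -322), -562), Rational(-1, 655)), -1) = Pow(Add(Add(-694, Add(Add(Rational(146, 151), -42), -322), -562), Rational(-1, 655)), -1) = Pow(Add(Add(-694, Add(Rational(-6196, 151), -322), -562), Rational(-1, 655)), -1) = Pow(Add(Add(-694, Rational(-54818, 151), -562), Rational(-1, 655)), -1) = Pow(Add(Rational(-244474, 151), Rational(-1, 655)), -1) = Pow(Rational(-160130621, 98905), -1) = Rational(-98905, 160130621)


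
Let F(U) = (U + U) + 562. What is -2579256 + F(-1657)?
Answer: -2582008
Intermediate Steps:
F(U) = 562 + 2*U (F(U) = 2*U + 562 = 562 + 2*U)
-2579256 + F(-1657) = -2579256 + (562 + 2*(-1657)) = -2579256 + (562 - 3314) = -2579256 - 2752 = -2582008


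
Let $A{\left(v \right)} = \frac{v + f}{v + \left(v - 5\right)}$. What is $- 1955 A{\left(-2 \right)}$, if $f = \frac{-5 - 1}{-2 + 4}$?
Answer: $- \frac{9775}{9} \approx -1086.1$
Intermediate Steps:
$f = -3$ ($f = - \frac{6}{2} = \left(-6\right) \frac{1}{2} = -3$)
$A{\left(v \right)} = \frac{-3 + v}{-5 + 2 v}$ ($A{\left(v \right)} = \frac{v - 3}{v + \left(v - 5\right)} = \frac{-3 + v}{v + \left(-5 + v\right)} = \frac{-3 + v}{-5 + 2 v}$)
$- 1955 A{\left(-2 \right)} = - 1955 \frac{-3 - 2}{-5 + 2 \left(-2\right)} = - 1955 \frac{1}{-5 - 4} \left(-5\right) = - 1955 \frac{1}{-9} \left(-5\right) = - 1955 \left(\left(- \frac{1}{9}\right) \left(-5\right)\right) = \left(-1955\right) \frac{5}{9} = - \frac{9775}{9}$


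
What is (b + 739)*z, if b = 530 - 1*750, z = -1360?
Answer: -705840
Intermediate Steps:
b = -220 (b = 530 - 750 = -220)
(b + 739)*z = (-220 + 739)*(-1360) = 519*(-1360) = -705840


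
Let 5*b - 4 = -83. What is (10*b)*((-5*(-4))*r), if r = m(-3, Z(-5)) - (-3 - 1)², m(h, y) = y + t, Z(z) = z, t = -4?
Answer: 79000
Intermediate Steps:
m(h, y) = -4 + y (m(h, y) = y - 4 = -4 + y)
b = -79/5 (b = ⅘ + (⅕)*(-83) = ⅘ - 83/5 = -79/5 ≈ -15.800)
r = -25 (r = (-4 - 5) - (-3 - 1)² = -9 - 1*(-4)² = -9 - 1*16 = -9 - 16 = -25)
(10*b)*((-5*(-4))*r) = (10*(-79/5))*(-5*(-4)*(-25)) = -3160*(-25) = -158*(-500) = 79000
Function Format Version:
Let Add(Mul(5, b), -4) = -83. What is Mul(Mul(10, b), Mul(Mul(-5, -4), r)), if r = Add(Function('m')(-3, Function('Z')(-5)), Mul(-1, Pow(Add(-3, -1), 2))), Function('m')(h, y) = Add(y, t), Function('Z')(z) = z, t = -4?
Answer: 79000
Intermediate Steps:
Function('m')(h, y) = Add(-4, y) (Function('m')(h, y) = Add(y, -4) = Add(-4, y))
b = Rational(-79, 5) (b = Add(Rational(4, 5), Mul(Rational(1, 5), -83)) = Add(Rational(4, 5), Rational(-83, 5)) = Rational(-79, 5) ≈ -15.800)
r = -25 (r = Add(Add(-4, -5), Mul(-1, Pow(Add(-3, -1), 2))) = Add(-9, Mul(-1, Pow(-4, 2))) = Add(-9, Mul(-1, 16)) = Add(-9, -16) = -25)
Mul(Mul(10, b), Mul(Mul(-5, -4), r)) = Mul(Mul(10, Rational(-79, 5)), Mul(Mul(-5, -4), -25)) = Mul(-158, Mul(20, -25)) = Mul(-158, -500) = 79000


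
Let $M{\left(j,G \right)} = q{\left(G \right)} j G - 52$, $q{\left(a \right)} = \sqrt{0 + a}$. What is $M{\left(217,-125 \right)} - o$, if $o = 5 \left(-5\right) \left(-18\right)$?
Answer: $-502 - 135625 i \sqrt{5} \approx -502.0 - 3.0327 \cdot 10^{5} i$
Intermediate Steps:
$o = 450$ ($o = \left(-25\right) \left(-18\right) = 450$)
$q{\left(a \right)} = \sqrt{a}$
$M{\left(j,G \right)} = -52 + j G^{\frac{3}{2}}$ ($M{\left(j,G \right)} = \sqrt{G} j G - 52 = j \sqrt{G} G - 52 = j G^{\frac{3}{2}} - 52 = -52 + j G^{\frac{3}{2}}$)
$M{\left(217,-125 \right)} - o = \left(-52 + 217 \left(-125\right)^{\frac{3}{2}}\right) - 450 = \left(-52 + 217 \left(- 625 i \sqrt{5}\right)\right) - 450 = \left(-52 - 135625 i \sqrt{5}\right) - 450 = -502 - 135625 i \sqrt{5}$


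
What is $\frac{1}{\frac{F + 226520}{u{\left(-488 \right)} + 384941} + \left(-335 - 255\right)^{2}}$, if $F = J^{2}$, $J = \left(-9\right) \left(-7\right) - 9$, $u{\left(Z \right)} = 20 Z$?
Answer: $\frac{375181}{130600735536} \approx 2.8727 \cdot 10^{-6}$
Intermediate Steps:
$J = 54$ ($J = 63 - 9 = 54$)
$F = 2916$ ($F = 54^{2} = 2916$)
$\frac{1}{\frac{F + 226520}{u{\left(-488 \right)} + 384941} + \left(-335 - 255\right)^{2}} = \frac{1}{\frac{2916 + 226520}{20 \left(-488\right) + 384941} + \left(-335 - 255\right)^{2}} = \frac{1}{\frac{229436}{-9760 + 384941} + \left(-590\right)^{2}} = \frac{1}{\frac{229436}{375181} + 348100} = \frac{1}{\frac{130600735536}{375181}} = \frac{375181}{130600735536}$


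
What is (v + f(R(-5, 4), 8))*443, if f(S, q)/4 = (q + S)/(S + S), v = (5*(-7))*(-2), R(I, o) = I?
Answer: 152392/5 ≈ 30478.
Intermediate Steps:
v = 70 (v = -35*(-2) = 70)
f(S, q) = 2*(S + q)/S (f(S, q) = 4*((q + S)/(S + S)) = 4*((S + q)/((2*S))) = 4*((S + q)*(1/(2*S))) = 4*((S + q)/(2*S)) = 2*(S + q)/S)
(v + f(R(-5, 4), 8))*443 = (70 + (2 + 2*8/(-5)))*443 = (70 + (2 + 2*8*(-⅕)))*443 = (70 + (2 - 16/5))*443 = (70 - 6/5)*443 = (344/5)*443 = 152392/5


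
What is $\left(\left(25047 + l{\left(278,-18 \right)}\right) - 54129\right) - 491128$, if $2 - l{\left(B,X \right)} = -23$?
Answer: $-520185$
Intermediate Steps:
$l{\left(B,X \right)} = 25$ ($l{\left(B,X \right)} = 2 - -23 = 2 + 23 = 25$)
$\left(\left(25047 + l{\left(278,-18 \right)}\right) - 54129\right) - 491128 = \left(\left(25047 + 25\right) - 54129\right) - 491128 = \left(25072 - 54129\right) - 491128 = -29057 - 491128 = -520185$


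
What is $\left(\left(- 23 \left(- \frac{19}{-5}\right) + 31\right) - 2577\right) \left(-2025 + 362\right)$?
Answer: $\frac{21896721}{5} \approx 4.3793 \cdot 10^{6}$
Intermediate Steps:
$\left(\left(- 23 \left(- \frac{19}{-5}\right) + 31\right) - 2577\right) \left(-2025 + 362\right) = \left(\left(- 23 \left(\left(-19\right) \left(- \frac{1}{5}\right)\right) + 31\right) - 2577\right) \left(-1663\right) = \left(\left(\left(-23\right) \frac{19}{5} + 31\right) - 2577\right) \left(-1663\right) = \left(\left(- \frac{437}{5} + 31\right) - 2577\right) \left(-1663\right) = \left(- \frac{282}{5} - 2577\right) \left(-1663\right) = \left(- \frac{13167}{5}\right) \left(-1663\right) = \frac{21896721}{5}$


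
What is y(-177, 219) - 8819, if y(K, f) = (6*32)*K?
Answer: -42803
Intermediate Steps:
y(K, f) = 192*K
y(-177, 219) - 8819 = 192*(-177) - 8819 = -33984 - 8819 = -42803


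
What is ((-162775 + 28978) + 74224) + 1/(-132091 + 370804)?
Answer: -14220849548/238713 ≈ -59573.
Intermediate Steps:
((-162775 + 28978) + 74224) + 1/(-132091 + 370804) = (-133797 + 74224) + 1/238713 = -59573 + 1/238713 = -14220849548/238713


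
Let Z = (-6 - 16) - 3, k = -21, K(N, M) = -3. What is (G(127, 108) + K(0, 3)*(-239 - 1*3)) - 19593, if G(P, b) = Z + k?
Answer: -18913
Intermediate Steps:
Z = -25 (Z = -22 - 3 = -25)
G(P, b) = -46 (G(P, b) = -25 - 21 = -46)
(G(127, 108) + K(0, 3)*(-239 - 1*3)) - 19593 = (-46 - 3*(-239 - 1*3)) - 19593 = (-46 - 3*(-239 - 3)) - 19593 = (-46 - 3*(-242)) - 19593 = (-46 + 726) - 19593 = 680 - 19593 = -18913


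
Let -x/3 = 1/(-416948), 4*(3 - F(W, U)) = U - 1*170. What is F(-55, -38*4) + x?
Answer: 34815161/416948 ≈ 83.500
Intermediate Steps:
F(W, U) = 91/2 - U/4 (F(W, U) = 3 - (U - 1*170)/4 = 3 - (U - 170)/4 = 3 - (-170 + U)/4 = 3 + (85/2 - U/4) = 91/2 - U/4)
x = 3/416948 (x = -3/(-416948) = -3*(-1/416948) = 3/416948 ≈ 7.1951e-6)
F(-55, -38*4) + x = (91/2 - (-19)*4/2) + 3/416948 = (91/2 - ¼*(-152)) + 3/416948 = (91/2 + 38) + 3/416948 = 167/2 + 3/416948 = 34815161/416948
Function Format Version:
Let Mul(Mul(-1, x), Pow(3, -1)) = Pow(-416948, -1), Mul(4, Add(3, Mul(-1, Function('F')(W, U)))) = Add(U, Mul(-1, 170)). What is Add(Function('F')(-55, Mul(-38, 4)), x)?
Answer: Rational(34815161, 416948) ≈ 83.500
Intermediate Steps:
Function('F')(W, U) = Add(Rational(91, 2), Mul(Rational(-1, 4), U)) (Function('F')(W, U) = Add(3, Mul(Rational(-1, 4), Add(U, Mul(-1, 170)))) = Add(3, Mul(Rational(-1, 4), Add(U, -170))) = Add(3, Mul(Rational(-1, 4), Add(-170, U))) = Add(3, Add(Rational(85, 2), Mul(Rational(-1, 4), U))) = Add(Rational(91, 2), Mul(Rational(-1, 4), U)))
x = Rational(3, 416948) (x = Mul(-3, Pow(-416948, -1)) = Mul(-3, Rational(-1, 416948)) = Rational(3, 416948) ≈ 7.1951e-6)
Add(Function('F')(-55, Mul(-38, 4)), x) = Add(Add(Rational(91, 2), Mul(Rational(-1, 4), Mul(-38, 4))), Rational(3, 416948)) = Add(Add(Rational(91, 2), Mul(Rational(-1, 4), -152)), Rational(3, 416948)) = Add(Add(Rational(91, 2), 38), Rational(3, 416948)) = Add(Rational(167, 2), Rational(3, 416948)) = Rational(34815161, 416948)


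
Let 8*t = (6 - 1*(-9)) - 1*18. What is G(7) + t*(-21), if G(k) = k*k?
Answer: 455/8 ≈ 56.875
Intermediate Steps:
G(k) = k**2
t = -3/8 (t = ((6 - 1*(-9)) - 1*18)/8 = ((6 + 9) - 18)/8 = (15 - 18)/8 = (1/8)*(-3) = -3/8 ≈ -0.37500)
G(7) + t*(-21) = 7**2 - 3/8*(-21) = 49 + 63/8 = 455/8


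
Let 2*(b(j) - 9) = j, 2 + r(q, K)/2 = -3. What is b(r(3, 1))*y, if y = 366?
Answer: 1464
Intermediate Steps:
r(q, K) = -10 (r(q, K) = -4 + 2*(-3) = -4 - 6 = -10)
b(j) = 9 + j/2
b(r(3, 1))*y = (9 + (½)*(-10))*366 = (9 - 5)*366 = 4*366 = 1464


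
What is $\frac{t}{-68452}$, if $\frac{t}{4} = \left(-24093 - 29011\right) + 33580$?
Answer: $\frac{19524}{17113} \approx 1.1409$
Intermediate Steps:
$t = -78096$ ($t = 4 \left(\left(-24093 - 29011\right) + 33580\right) = 4 \left(-53104 + 33580\right) = 4 \left(-19524\right) = -78096$)
$\frac{t}{-68452} = - \frac{78096}{-68452} = \left(-78096\right) \left(- \frac{1}{68452}\right) = \frac{19524}{17113}$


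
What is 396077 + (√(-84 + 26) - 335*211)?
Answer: 325392 + I*√58 ≈ 3.2539e+5 + 7.6158*I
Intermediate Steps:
396077 + (√(-84 + 26) - 335*211) = 396077 + (√(-58) - 70685) = 396077 + (I*√58 - 70685) = 396077 + (-70685 + I*√58) = 325392 + I*√58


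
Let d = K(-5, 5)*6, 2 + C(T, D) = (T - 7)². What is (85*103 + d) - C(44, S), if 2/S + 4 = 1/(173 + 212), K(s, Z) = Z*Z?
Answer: 7538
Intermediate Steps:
K(s, Z) = Z²
S = -770/1539 (S = 2/(-4 + 1/(173 + 212)) = 2/(-4 + 1/385) = 2/(-1539/385) = 2*(-385/1539) = -770/1539 ≈ -0.50033)
C(T, D) = -2 + (-7 + T)² (C(T, D) = -2 + (T - 7)² = -2 + (-7 + T)²)
d = 150 (d = 5²*6 = 25*6 = 150)
(85*103 + d) - C(44, S) = (85*103 + 150) - (-2 + (-7 + 44)²) = (8755 + 150) - (-2 + 37²) = 8905 - (-2 + 1369) = 8905 - 1*1367 = 8905 - 1367 = 7538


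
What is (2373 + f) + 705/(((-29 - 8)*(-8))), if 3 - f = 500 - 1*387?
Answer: 670553/296 ≈ 2265.4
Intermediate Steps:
f = -110 (f = 3 - (500 - 1*387) = 3 - (500 - 387) = 3 - 1*113 = 3 - 113 = -110)
(2373 + f) + 705/(((-29 - 8)*(-8))) = (2373 - 110) + 705/(((-29 - 8)*(-8))) = 2263 + 705/((-37*(-8))) = 2263 + 705/296 = 670553/296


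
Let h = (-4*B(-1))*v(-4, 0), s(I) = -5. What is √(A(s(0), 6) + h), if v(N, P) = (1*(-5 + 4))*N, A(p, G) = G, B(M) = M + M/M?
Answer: √6 ≈ 2.4495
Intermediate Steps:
B(M) = 1 + M (B(M) = M + 1 = 1 + M)
v(N, P) = -N (v(N, P) = (1*(-1))*N = -N)
h = 0 (h = (-4*(1 - 1))*(-1*(-4)) = -4*0*4 = 0*4 = 0)
√(A(s(0), 6) + h) = √(6 + 0) = √6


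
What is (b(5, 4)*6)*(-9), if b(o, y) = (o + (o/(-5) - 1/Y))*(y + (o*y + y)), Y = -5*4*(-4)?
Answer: -60291/10 ≈ -6029.1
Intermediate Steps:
Y = 80 (Y = -20*(-4) = 80)
b(o, y) = (-1/80 + 4*o/5)*(2*y + o*y) (b(o, y) = (o + (o/(-5) - 1/80))*(y + (o*y + y)) = (o + (o*(-⅕) - 1*1/80))*(y + (y + o*y)) = (o + (-o/5 - 1/80))*(2*y + o*y) = (o + (-1/80 - o/5))*(2*y + o*y) = (-1/80 + 4*o/5)*(2*y + o*y))
(b(5, 4)*6)*(-9) = (((1/80)*4*(-2 + 64*5² + 127*5))*6)*(-9) = (((1/80)*4*(-2 + 64*25 + 635))*6)*(-9) = (((1/80)*4*(-2 + 1600 + 635))*6)*(-9) = (((1/80)*4*2233)*6)*(-9) = ((2233/20)*6)*(-9) = (6699/10)*(-9) = -60291/10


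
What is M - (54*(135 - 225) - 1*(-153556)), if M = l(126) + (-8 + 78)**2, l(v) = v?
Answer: -143670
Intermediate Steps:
M = 5026 (M = 126 + (-8 + 78)**2 = 126 + 70**2 = 126 + 4900 = 5026)
M - (54*(135 - 225) - 1*(-153556)) = 5026 - (54*(135 - 225) - 1*(-153556)) = 5026 - (54*(-90) + 153556) = 5026 - (-4860 + 153556) = 5026 - 1*148696 = 5026 - 148696 = -143670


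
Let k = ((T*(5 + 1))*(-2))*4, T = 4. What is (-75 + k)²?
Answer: 71289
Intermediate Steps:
k = -192 (k = ((4*(5 + 1))*(-2))*4 = ((4*6)*(-2))*4 = (24*(-2))*4 = -48*4 = -192)
(-75 + k)² = (-75 - 192)² = (-267)² = 71289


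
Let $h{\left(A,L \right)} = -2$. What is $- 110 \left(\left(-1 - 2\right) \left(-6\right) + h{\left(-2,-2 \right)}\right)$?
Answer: $-1760$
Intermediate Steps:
$- 110 \left(\left(-1 - 2\right) \left(-6\right) + h{\left(-2,-2 \right)}\right) = - 110 \left(\left(-1 - 2\right) \left(-6\right) - 2\right) = - 110 \left(\left(-3\right) \left(-6\right) - 2\right) = - 110 \left(18 - 2\right) = \left(-110\right) 16 = -1760$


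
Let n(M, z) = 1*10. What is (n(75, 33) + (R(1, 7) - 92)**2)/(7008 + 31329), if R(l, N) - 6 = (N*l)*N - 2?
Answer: 1531/38337 ≈ 0.039935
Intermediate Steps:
n(M, z) = 10
R(l, N) = 4 + l*N**2 (R(l, N) = 6 + ((N*l)*N - 2) = 6 + (l*N**2 - 2) = 6 + (-2 + l*N**2) = 4 + l*N**2)
(n(75, 33) + (R(1, 7) - 92)**2)/(7008 + 31329) = (10 + ((4 + 1*7**2) - 92)**2)/(7008 + 31329) = (10 + ((4 + 1*49) - 92)**2)/38337 = (10 + ((4 + 49) - 92)**2)*(1/38337) = (10 + (53 - 92)**2)*(1/38337) = (10 + (-39)**2)*(1/38337) = (10 + 1521)*(1/38337) = 1531*(1/38337) = 1531/38337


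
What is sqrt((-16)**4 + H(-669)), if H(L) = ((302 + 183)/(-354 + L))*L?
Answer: 59*sqrt(2199791)/341 ≈ 256.62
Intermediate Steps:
H(L) = 485*L/(-354 + L) (H(L) = (485/(-354 + L))*L = 485*L/(-354 + L))
sqrt((-16)**4 + H(-669)) = sqrt((-16)**4 + 485*(-669)/(-354 - 669)) = sqrt(65536 + 485*(-669)/(-1023)) = sqrt(65536 + 485*(-669)*(-1/1023)) = sqrt(65536 + 108155/341) = sqrt(22455931/341) = 59*sqrt(2199791)/341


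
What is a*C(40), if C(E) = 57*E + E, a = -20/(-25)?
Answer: 1856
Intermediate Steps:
a = ⅘ (a = -20*(-1/25) = ⅘ ≈ 0.80000)
C(E) = 58*E
a*C(40) = 4*(58*40)/5 = (⅘)*2320 = 1856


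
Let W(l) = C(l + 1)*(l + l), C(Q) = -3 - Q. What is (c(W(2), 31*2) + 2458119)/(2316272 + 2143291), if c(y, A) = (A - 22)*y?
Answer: 819053/1486521 ≈ 0.55099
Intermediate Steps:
W(l) = 2*l*(-4 - l) (W(l) = (-3 - (l + 1))*(l + l) = (-3 - (1 + l))*(2*l) = (-3 + (-1 - l))*(2*l) = (-4 - l)*(2*l) = 2*l*(-4 - l))
c(y, A) = y*(-22 + A) (c(y, A) = (-22 + A)*y = y*(-22 + A))
(c(W(2), 31*2) + 2458119)/(2316272 + 2143291) = ((-2*2*(4 + 2))*(-22 + 31*2) + 2458119)/(2316272 + 2143291) = ((-2*2*6)*(-22 + 62) + 2458119)/4459563 = (-24*40 + 2458119)*(1/4459563) = (-960 + 2458119)*(1/4459563) = 2457159*(1/4459563) = 819053/1486521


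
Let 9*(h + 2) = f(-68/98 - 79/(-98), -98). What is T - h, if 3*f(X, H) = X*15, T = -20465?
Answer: -18048421/882 ≈ -20463.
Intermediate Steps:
f(X, H) = 5*X (f(X, H) = (X*15)/3 = (15*X)/3 = 5*X)
h = -1709/882 (h = -2 + (5*(-68/98 - 79/(-98)))/9 = -2 + (5*(-68*1/98 - 79*(-1/98)))/9 = -2 + (5*(-34/49 + 79/98))/9 = -2 + (5*(11/98))/9 = -2 + (1/9)*(55/98) = -2 + 55/882 = -1709/882 ≈ -1.9376)
T - h = -20465 - 1*(-1709/882) = -20465 + 1709/882 = -18048421/882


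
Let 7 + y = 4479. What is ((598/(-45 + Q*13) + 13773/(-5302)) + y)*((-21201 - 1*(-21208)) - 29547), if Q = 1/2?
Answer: -348784951750/2651 ≈ -1.3157e+8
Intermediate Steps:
Q = 1/2 ≈ 0.50000
y = 4472 (y = -7 + 4479 = 4472)
((598/(-45 + Q*13) + 13773/(-5302)) + y)*((-21201 - 1*(-21208)) - 29547) = ((598/(-45 + (1/2)*13) + 13773/(-5302)) + 4472)*((-21201 - 1*(-21208)) - 29547) = ((598/(-45 + 13/2) + 13773*(-1/5302)) + 4472)*((-21201 + 21208) - 29547) = ((598/(-77/2) - 13773/5302) + 4472)*(7 - 29547) = ((598*(-2/77) - 13773/5302) + 4472)*(-29540) = ((-1196/77 - 13773/5302) + 4472)*(-29540) = (-672883/37114 + 4472)*(-29540) = (165300925/37114)*(-29540) = -348784951750/2651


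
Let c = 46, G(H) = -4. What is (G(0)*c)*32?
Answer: -5888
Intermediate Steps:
(G(0)*c)*32 = -4*46*32 = -184*32 = -5888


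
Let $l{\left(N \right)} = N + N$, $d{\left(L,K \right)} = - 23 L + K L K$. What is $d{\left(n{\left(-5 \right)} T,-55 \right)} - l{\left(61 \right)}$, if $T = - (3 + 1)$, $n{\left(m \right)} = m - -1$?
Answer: $47910$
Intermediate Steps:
$n{\left(m \right)} = 1 + m$ ($n{\left(m \right)} = m + 1 = 1 + m$)
$T = -4$ ($T = \left(-1\right) 4 = -4$)
$d{\left(L,K \right)} = - 23 L + L K^{2}$
$l{\left(N \right)} = 2 N$
$d{\left(n{\left(-5 \right)} T,-55 \right)} - l{\left(61 \right)} = \left(1 - 5\right) \left(-4\right) \left(-23 + \left(-55\right)^{2}\right) - 2 \cdot 61 = \left(-4\right) \left(-4\right) \left(-23 + 3025\right) - 122 = 16 \cdot 3002 - 122 = 48032 - 122 = 47910$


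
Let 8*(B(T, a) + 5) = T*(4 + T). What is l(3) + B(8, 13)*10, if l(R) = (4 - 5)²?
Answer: 71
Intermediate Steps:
B(T, a) = -5 + T*(4 + T)/8 (B(T, a) = -5 + (T*(4 + T))/8 = -5 + T*(4 + T)/8)
l(R) = 1 (l(R) = (-1)² = 1)
l(3) + B(8, 13)*10 = 1 + (-5 + (½)*8 + (⅛)*8²)*10 = 1 + (-5 + 4 + (⅛)*64)*10 = 1 + (-5 + 4 + 8)*10 = 1 + 7*10 = 1 + 70 = 71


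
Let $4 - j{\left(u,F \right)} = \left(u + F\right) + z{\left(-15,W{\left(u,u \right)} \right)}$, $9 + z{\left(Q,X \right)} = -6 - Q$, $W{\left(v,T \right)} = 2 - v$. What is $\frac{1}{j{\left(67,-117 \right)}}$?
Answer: $\frac{1}{54} \approx 0.018519$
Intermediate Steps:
$z{\left(Q,X \right)} = -15 - Q$ ($z{\left(Q,X \right)} = -9 - \left(6 + Q\right) = -15 - Q$)
$j{\left(u,F \right)} = 4 - F - u$ ($j{\left(u,F \right)} = 4 - \left(\left(u + F\right) - 0\right) = 4 - \left(\left(F + u\right) + \left(-15 + 15\right)\right) = 4 - \left(\left(F + u\right) + 0\right) = 4 - \left(F + u\right) = 4 - F - u$)
$\frac{1}{j{\left(67,-117 \right)}} = \frac{1}{4 - -117 - 67} = \frac{1}{4 + 117 - 67} = \frac{1}{54}$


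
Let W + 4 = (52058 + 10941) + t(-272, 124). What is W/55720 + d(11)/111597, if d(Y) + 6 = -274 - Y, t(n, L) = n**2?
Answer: 5090076981/2072728280 ≈ 2.4557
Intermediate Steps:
d(Y) = -280 - Y (d(Y) = -6 + (-274 - Y) = -280 - Y)
W = 136979 (W = -4 + ((52058 + 10941) + (-272)**2) = -4 + (62999 + 73984) = -4 + 136983 = 136979)
W/55720 + d(11)/111597 = 136979/55720 + (-280 - 1*11)/111597 = 136979*(1/55720) + (-280 - 11)*(1/111597) = 136979/55720 - 291*1/111597 = 136979/55720 - 97/37199 = 5090076981/2072728280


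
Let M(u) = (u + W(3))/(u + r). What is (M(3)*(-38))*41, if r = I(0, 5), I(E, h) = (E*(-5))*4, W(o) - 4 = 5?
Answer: -6232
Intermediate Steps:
W(o) = 9 (W(o) = 4 + 5 = 9)
I(E, h) = -20*E (I(E, h) = -5*E*4 = -20*E)
r = 0 (r = -20*0 = 0)
M(u) = (9 + u)/u (M(u) = (u + 9)/(u + 0) = (9 + u)/u)
(M(3)*(-38))*41 = (((9 + 3)/3)*(-38))*41 = (((⅓)*12)*(-38))*41 = (4*(-38))*41 = -152*41 = -6232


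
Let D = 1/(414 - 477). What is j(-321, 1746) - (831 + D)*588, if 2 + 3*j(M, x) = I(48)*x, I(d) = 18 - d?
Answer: -1518238/3 ≈ -5.0608e+5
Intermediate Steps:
D = -1/63 (D = 1/(-63) = -1/63 ≈ -0.015873)
j(M, x) = -2/3 - 10*x (j(M, x) = -2/3 + ((18 - 1*48)*x)/3 = -2/3 + ((18 - 48)*x)/3 = -2/3 + (-30*x)/3 = -2/3 - 10*x)
j(-321, 1746) - (831 + D)*588 = (-2/3 - 10*1746) - (831 - 1/63)*588 = (-2/3 - 17460) - 52352*588/63 = -52382/3 - 1*1465856/3 = -52382/3 - 1465856/3 = -1518238/3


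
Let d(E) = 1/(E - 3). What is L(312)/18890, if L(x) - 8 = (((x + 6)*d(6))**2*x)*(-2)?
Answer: -3505628/9445 ≈ -371.16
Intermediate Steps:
d(E) = 1/(-3 + E)
L(x) = 8 - 2*x*(2 + x/3)**2 (L(x) = 8 + (((x + 6)/(-3 + 6))**2*x)*(-2) = 8 + (((6 + x)/3)**2*x)*(-2) = 8 + (((6 + x)*(1/3))**2*x)*(-2) = 8 + ((2 + x/3)**2*x)*(-2) = 8 + (x*(2 + x/3)**2)*(-2) = 8 - 2*x*(2 + x/3)**2)
L(312)/18890 = (8 - 2/9*312*(6 + 312)**2)/18890 = (8 - 2/9*312*318**2)*(1/18890) = (8 - 2/9*312*101124)*(1/18890) = (8 - 7011264)*(1/18890) = -7011256*1/18890 = -3505628/9445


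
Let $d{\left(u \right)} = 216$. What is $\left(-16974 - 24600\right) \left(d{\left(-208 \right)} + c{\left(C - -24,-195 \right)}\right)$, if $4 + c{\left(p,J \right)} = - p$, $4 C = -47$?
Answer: $- \frac{16608813}{2} \approx -8.3044 \cdot 10^{6}$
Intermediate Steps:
$C = - \frac{47}{4}$ ($C = \frac{1}{4} \left(-47\right) = - \frac{47}{4} \approx -11.75$)
$c{\left(p,J \right)} = -4 - p$
$\left(-16974 - 24600\right) \left(d{\left(-208 \right)} + c{\left(C - -24,-195 \right)}\right) = \left(-16974 - 24600\right) \left(216 - \left(- \frac{31}{4} + 24\right)\right) = - 41574 \left(216 - \frac{65}{4}\right) = \left(-41574\right) \frac{799}{4} = - \frac{16608813}{2}$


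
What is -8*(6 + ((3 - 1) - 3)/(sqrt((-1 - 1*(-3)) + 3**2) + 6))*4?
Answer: -4608/25 - 32*sqrt(11)/25 ≈ -188.57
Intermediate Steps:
-8*(6 + ((3 - 1) - 3)/(sqrt((-1 - 1*(-3)) + 3**2) + 6))*4 = -8*(6 + (2 - 3)/(sqrt((-1 + 3) + 9) + 6))*4 = -8*(6 - 1/(sqrt(2 + 9) + 6))*4 = -8*(6 - 1/(sqrt(11) + 6))*4 = -8*(6 - 1/(6 + sqrt(11)))*4 = (-48 + 8/(6 + sqrt(11)))*4 = -192 + 32/(6 + sqrt(11))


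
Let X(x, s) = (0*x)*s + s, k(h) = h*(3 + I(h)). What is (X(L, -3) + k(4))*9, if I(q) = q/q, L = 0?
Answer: 117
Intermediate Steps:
I(q) = 1
k(h) = 4*h (k(h) = h*(3 + 1) = h*4 = 4*h)
X(x, s) = s (X(x, s) = 0*s + s = 0 + s = s)
(X(L, -3) + k(4))*9 = (-3 + 4*4)*9 = (-3 + 16)*9 = 13*9 = 117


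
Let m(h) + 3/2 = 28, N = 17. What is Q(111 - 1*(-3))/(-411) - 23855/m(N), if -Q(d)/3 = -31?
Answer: -6537913/7261 ≈ -900.42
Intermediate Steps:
m(h) = 53/2 (m(h) = -3/2 + 28 = 53/2)
Q(d) = 93 (Q(d) = -3*(-31) = 93)
Q(111 - 1*(-3))/(-411) - 23855/m(N) = 93/(-411) - 23855/53/2 = 93*(-1/411) - 23855*2/53 = -31/137 - 47710/53 = -6537913/7261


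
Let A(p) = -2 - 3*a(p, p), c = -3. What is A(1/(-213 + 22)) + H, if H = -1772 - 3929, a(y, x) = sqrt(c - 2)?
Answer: -5703 - 3*I*sqrt(5) ≈ -5703.0 - 6.7082*I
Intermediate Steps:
a(y, x) = I*sqrt(5) (a(y, x) = sqrt(-3 - 2) = sqrt(-5) = I*sqrt(5))
H = -5701
A(p) = -2 - 3*I*sqrt(5)
A(1/(-213 + 22)) + H = (-2 - 3*I*sqrt(5)) - 5701 = -5703 - 3*I*sqrt(5)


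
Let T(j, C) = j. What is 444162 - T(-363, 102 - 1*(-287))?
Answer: 444525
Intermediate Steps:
444162 - T(-363, 102 - 1*(-287)) = 444162 - 1*(-363) = 444162 + 363 = 444525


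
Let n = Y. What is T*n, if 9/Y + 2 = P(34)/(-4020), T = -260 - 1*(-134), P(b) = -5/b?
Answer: 30999024/54671 ≈ 567.01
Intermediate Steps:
T = -126 (T = -260 + 134 = -126)
Y = -246024/54671 (Y = 9/(-2 - 5/34/(-4020)) = 9/(-2 - 5*1/34*(-1/4020)) = 9/(-2 - 5/34*(-1/4020)) = 9/(-2 + 1/27336) = 9/(-54671/27336) = 9*(-27336/54671) = -246024/54671 ≈ -4.5001)
n = -246024/54671 ≈ -4.5001
T*n = -126*(-246024/54671) = 30999024/54671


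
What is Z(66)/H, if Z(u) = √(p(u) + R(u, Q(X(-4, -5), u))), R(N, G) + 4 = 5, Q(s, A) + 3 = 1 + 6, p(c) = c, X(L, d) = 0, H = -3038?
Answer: -√67/3038 ≈ -0.0026943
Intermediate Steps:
Q(s, A) = 4 (Q(s, A) = -3 + (1 + 6) = -3 + 7 = 4)
R(N, G) = 1 (R(N, G) = -4 + 5 = 1)
Z(u) = √(1 + u) (Z(u) = √(u + 1) = √(1 + u))
Z(66)/H = √(1 + 66)/(-3038) = √67*(-1/3038) = -√67/3038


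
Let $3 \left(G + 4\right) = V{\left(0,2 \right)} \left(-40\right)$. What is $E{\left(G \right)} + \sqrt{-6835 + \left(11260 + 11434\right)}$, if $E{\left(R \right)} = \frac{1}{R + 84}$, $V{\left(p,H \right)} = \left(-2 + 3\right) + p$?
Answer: $\frac{3}{200} + \sqrt{15859} \approx 125.95$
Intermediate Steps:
$V{\left(p,H \right)} = 1 + p$
$G = - \frac{52}{3}$ ($G = -4 + \frac{\left(1 + 0\right) \left(-40\right)}{3} = -4 + \frac{1 \left(-40\right)}{3} = -4 + \frac{1}{3} \left(-40\right) = -4 - \frac{40}{3} = - \frac{52}{3} \approx -17.333$)
$E{\left(R \right)} = \frac{1}{84 + R}$
$E{\left(G \right)} + \sqrt{-6835 + \left(11260 + 11434\right)} = \frac{1}{84 - \frac{52}{3}} + \sqrt{-6835 + \left(11260 + 11434\right)} = \frac{1}{\frac{200}{3}} + \sqrt{-6835 + 22694} = \frac{3}{200} + \sqrt{15859}$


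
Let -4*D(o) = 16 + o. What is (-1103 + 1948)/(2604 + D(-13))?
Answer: 260/801 ≈ 0.32459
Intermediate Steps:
D(o) = -4 - o/4 (D(o) = -(16 + o)/4 = -4 - o/4)
(-1103 + 1948)/(2604 + D(-13)) = (-1103 + 1948)/(2604 + (-4 - 1/4*(-13))) = 845/(2604 + (-4 + 13/4)) = 845/(2604 - 3/4) = 845/(10413/4) = 845*(4/10413) = 260/801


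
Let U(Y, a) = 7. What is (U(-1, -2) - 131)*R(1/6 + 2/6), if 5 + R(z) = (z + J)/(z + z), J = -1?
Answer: 682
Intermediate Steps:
R(z) = -5 + (-1 + z)/(2*z) (R(z) = -5 + (z - 1)/(z + z) = -5 + (-1 + z)/((2*z)) = -5 + (-1 + z)*(1/(2*z)) = -5 + (-1 + z)/(2*z))
(U(-1, -2) - 131)*R(1/6 + 2/6) = (7 - 131)*((-1 - 9*(1/6 + 2/6))/(2*(1/6 + 2/6))) = -62*(-1 - 9*(1*(⅙) + 2*(⅙)))/(1*(⅙) + 2*(⅙)) = -62*(-1 - 9*(⅙ + ⅓))/(⅙ + ⅓) = -62*(-1 - 9*½)/½ = -62*2*(-1 - 9/2) = -62*2*(-11)/2 = -124*(-11/2) = 682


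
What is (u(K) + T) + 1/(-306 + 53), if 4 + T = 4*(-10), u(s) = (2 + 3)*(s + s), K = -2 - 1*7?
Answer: -33903/253 ≈ -134.00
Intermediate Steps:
K = -9 (K = -2 - 7 = -9)
u(s) = 10*s (u(s) = 5*(2*s) = 10*s)
T = -44 (T = -4 + 4*(-10) = -4 - 40 = -44)
(u(K) + T) + 1/(-306 + 53) = (10*(-9) - 44) + 1/(-306 + 53) = (-90 - 44) + 1/(-253) = -134 - 1/253 = -33903/253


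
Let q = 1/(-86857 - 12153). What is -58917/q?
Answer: 5833372170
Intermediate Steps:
q = -1/99010 (q = 1/(-99010) = -1/99010 ≈ -1.0100e-5)
-58917/q = -58917/(-1/99010) = -58917*(-99010) = 5833372170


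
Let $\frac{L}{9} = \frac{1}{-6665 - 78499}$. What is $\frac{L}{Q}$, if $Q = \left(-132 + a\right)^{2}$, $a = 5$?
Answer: $- \frac{3}{457870052} \approx -6.5521 \cdot 10^{-9}$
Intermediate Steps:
$L = - \frac{3}{28388}$ ($L = \frac{9}{-6665 - 78499} = \frac{9}{-85164} = 9 \left(- \frac{1}{85164}\right) = - \frac{3}{28388} \approx -0.00010568$)
$Q = 16129$ ($Q = \left(-132 + 5\right)^{2} = \left(-127\right)^{2} = 16129$)
$\frac{L}{Q} = - \frac{3}{28388 \cdot 16129} = \left(- \frac{3}{28388}\right) \frac{1}{16129} = - \frac{3}{457870052}$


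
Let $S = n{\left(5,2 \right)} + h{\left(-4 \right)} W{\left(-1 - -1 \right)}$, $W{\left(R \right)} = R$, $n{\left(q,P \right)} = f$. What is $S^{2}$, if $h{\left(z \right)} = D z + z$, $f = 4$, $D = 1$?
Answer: $16$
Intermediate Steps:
$n{\left(q,P \right)} = 4$
$h{\left(z \right)} = 2 z$ ($h{\left(z \right)} = 1 z + z = z + z = 2 z$)
$S = 4$ ($S = 4 + 2 \left(-4\right) \left(-1 - -1\right) = 4 - 8 \left(-1 + 1\right) = 4 - 0 = 4 + 0 = 4$)
$S^{2} = 4^{2} = 16$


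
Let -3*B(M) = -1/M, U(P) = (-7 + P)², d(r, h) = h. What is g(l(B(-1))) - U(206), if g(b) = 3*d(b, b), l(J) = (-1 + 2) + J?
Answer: -39599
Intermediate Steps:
B(M) = 1/(3*M) (B(M) = -(-1)/(3*M) = 1/(3*M))
l(J) = 1 + J
g(b) = 3*b
g(l(B(-1))) - U(206) = 3*(1 + (⅓)/(-1)) - (-7 + 206)² = 3*(1 + (⅓)*(-1)) - 1*199² = 3*(1 - ⅓) - 1*39601 = 3*(⅔) - 39601 = 2 - 39601 = -39599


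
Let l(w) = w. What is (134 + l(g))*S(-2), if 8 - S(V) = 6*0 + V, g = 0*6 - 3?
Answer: 1310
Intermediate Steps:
g = -3 (g = 0 - 3 = -3)
S(V) = 8 - V (S(V) = 8 - (6*0 + V) = 8 - (0 + V) = 8 - V)
(134 + l(g))*S(-2) = (134 - 3)*(8 - 1*(-2)) = 131*(8 + 2) = 131*10 = 1310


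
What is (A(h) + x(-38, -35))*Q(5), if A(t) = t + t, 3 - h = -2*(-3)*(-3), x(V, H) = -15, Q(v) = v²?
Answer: 675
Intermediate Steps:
h = 21 (h = 3 - (-2*(-3))*(-3) = 3 - 6*(-3) = 3 - 1*(-18) = 3 + 18 = 21)
A(t) = 2*t
(A(h) + x(-38, -35))*Q(5) = (2*21 - 15)*5² = (42 - 15)*25 = 27*25 = 675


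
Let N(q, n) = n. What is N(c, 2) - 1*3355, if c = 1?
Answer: -3353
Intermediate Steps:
N(c, 2) - 1*3355 = 2 - 1*3355 = 2 - 3355 = -3353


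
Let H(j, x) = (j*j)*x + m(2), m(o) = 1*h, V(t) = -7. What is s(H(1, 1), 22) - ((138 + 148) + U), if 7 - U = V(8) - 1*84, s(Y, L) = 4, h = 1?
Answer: -380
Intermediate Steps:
m(o) = 1 (m(o) = 1*1 = 1)
H(j, x) = 1 + x*j² (H(j, x) = (j*j)*x + 1 = j²*x + 1 = x*j² + 1 = 1 + x*j²)
U = 98 (U = 7 - (-7 - 1*84) = 7 - (-7 - 84) = 7 - 1*(-91) = 7 + 91 = 98)
s(H(1, 1), 22) - ((138 + 148) + U) = 4 - ((138 + 148) + 98) = 4 - (286 + 98) = 4 - 1*384 = 4 - 384 = -380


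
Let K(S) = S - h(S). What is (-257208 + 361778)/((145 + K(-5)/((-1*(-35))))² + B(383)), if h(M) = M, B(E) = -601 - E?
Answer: 104570/20041 ≈ 5.2178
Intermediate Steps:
K(S) = 0 (K(S) = S - S = 0)
(-257208 + 361778)/((145 + K(-5)/((-1*(-35))))² + B(383)) = (-257208 + 361778)/((145 + 0/((-1*(-35))))² + (-601 - 1*383)) = 104570/((145 + 0/35)² + (-601 - 383)) = 104570/((145 + 0*(1/35))² - 984) = 104570/((145 + 0)² - 984) = 104570/(145² - 984) = 104570/(21025 - 984) = 104570/20041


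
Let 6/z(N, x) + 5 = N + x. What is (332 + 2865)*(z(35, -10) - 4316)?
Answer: -137972929/10 ≈ -1.3797e+7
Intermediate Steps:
z(N, x) = 6/(-5 + N + x) (z(N, x) = 6/(-5 + (N + x)) = 6/(-5 + N + x))
(332 + 2865)*(z(35, -10) - 4316) = (332 + 2865)*(6/(-5 + 35 - 10) - 4316) = 3197*(6/20 - 4316) = 3197*(6*(1/20) - 4316) = 3197*(3/10 - 4316) = 3197*(-43157/10) = -137972929/10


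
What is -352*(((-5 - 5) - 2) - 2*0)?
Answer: 4224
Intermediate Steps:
-352*(((-5 - 5) - 2) - 2*0) = -352*((-10 - 2) + 0) = -352*(-12 + 0) = -352*(-12) = 4224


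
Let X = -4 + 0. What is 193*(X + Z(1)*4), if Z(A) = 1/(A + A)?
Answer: -386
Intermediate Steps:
X = -4
Z(A) = 1/(2*A)
193*(X + Z(1)*4) = 193*(-4 + ((½)/1)*4) = 193*(-4 + ((½)*1)*4) = 193*(-4 + (½)*4) = 193*(-4 + 2) = 193*(-2) = -386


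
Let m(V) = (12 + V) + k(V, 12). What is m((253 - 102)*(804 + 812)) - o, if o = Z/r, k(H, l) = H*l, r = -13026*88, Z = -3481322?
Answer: 139856701463/44088 ≈ 3.1722e+6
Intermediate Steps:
r = -1146288
o = 133897/44088 (o = -3481322/(-1146288) = -3481322*(-1/1146288) = 133897/44088 ≈ 3.0370)
m(V) = 12 + 13*V (m(V) = (12 + V) + V*12 = (12 + V) + 12*V = 12 + 13*V)
m((253 - 102)*(804 + 812)) - o = (12 + 13*((253 - 102)*(804 + 812))) - 1*133897/44088 = (12 + 13*(151*1616)) - 133897/44088 = (12 + 13*244016) - 133897/44088 = (12 + 3172208) - 133897/44088 = 3172220 - 133897/44088 = 139856701463/44088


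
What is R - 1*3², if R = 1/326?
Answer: -2933/326 ≈ -8.9969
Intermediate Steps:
R = 1/326 ≈ 0.0030675
R - 1*3² = 1/326 - 1*3² = 1/326 - 1*9 = 1/326 - 9 = -2933/326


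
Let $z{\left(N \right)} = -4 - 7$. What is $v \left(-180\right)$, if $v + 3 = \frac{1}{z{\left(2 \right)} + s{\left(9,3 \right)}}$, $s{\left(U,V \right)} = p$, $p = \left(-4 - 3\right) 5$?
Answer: $\frac{12510}{23} \approx 543.91$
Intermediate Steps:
$p = -35$ ($p = \left(-7\right) 5 = -35$)
$z{\left(N \right)} = -11$ ($z{\left(N \right)} = -4 - 7 = -11$)
$s{\left(U,V \right)} = -35$
$v = - \frac{139}{46}$ ($v = -3 + \frac{1}{-11 - 35} = -3 + \frac{1}{-46} = -3 - \frac{1}{46} = - \frac{139}{46} \approx -3.0217$)
$v \left(-180\right) = \left(- \frac{139}{46}\right) \left(-180\right) = \frac{12510}{23}$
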